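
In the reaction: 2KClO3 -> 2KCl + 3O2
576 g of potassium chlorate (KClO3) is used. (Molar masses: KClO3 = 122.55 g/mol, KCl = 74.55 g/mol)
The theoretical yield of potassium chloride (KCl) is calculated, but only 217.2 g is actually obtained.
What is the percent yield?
Moles of KClO3 = 576 g ÷ 122.55 g/mol = 4.70012 mol
Mole ratio: 2 mol KCl / 2 mol KClO3
Moles of KCl = 4.70012 × (2/2) = 4.70012 mol
Theoretical yield = 4.70012 mol × 74.55 g/mol = 350.39 g
Actual yield = 217.2 g
Percent yield = (217.2 / 350.39) × 100% = 62.0%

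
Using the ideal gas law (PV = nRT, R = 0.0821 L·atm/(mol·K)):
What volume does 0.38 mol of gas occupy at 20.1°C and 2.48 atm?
T = 20.1°C + 273.15 = 293.25 K
V = nRT/P = (0.38 × 0.0821 × 293.25) / 2.48
V = 3.69 L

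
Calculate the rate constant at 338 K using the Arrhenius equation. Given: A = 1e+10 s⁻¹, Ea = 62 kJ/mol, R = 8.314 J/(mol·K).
2.62e+00 s⁻¹

k = A·exp(-Ea/(R·T)) = 1e+10·exp(-62000/(8.314·338)) = 1e+10·exp(-22.0630) = 1e+10·2.6191e-10 = 2.62e+00 s⁻¹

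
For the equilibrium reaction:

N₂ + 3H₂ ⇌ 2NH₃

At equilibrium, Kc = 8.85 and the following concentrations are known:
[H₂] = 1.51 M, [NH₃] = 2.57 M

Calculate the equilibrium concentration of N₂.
[N₂] = 0.2168 M

Kc = ([NH₃]^2) / ([N₂] × [H₂]^3) = 8.85
[N₂]^1 = (product terms)/(Kc · other reactant terms) = 6.6049 / (8.85 · 3.443) = 0.21677
[N₂] = 0.2168 M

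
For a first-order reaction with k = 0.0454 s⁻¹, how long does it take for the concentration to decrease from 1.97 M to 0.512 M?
29.68 s

From ln[A] = ln[A]₀ - k·t: t = ln([A]₀/[A])/k = ln(1.97/0.512)/0.0454 = ln(3.8477)/0.0454 = 1.3475/0.0454 = 29.68 s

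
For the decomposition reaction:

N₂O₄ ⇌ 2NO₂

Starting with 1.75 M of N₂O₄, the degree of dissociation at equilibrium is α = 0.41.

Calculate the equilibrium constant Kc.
K_c = 1.9944

x = α·[A]₀ = 0.41 × 1.75 = 0.7175 M dissociated.
At eq: [N₂O₄] = 1.75 − 0.7175 = 1.033 M; [NO₂] = 2x = 1.435 M.
Kc = [NO₂]²/[N₂O₄] = (1.435)²/1.033 = 1.994.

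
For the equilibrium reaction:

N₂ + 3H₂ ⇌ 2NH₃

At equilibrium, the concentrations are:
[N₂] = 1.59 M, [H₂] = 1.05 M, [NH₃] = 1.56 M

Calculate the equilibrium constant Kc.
K_c = 1.3222

Kc = ([NH₃]^2) / ([N₂] × [H₂]^3)
   = ((1.56)^2) / ((1.59)·(1.05)^3)
   = 2.4336 / 1.8406 = 1.3222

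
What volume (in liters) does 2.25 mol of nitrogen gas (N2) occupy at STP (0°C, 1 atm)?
At STP, 1 mol of gas occupies 22.4 L
Volume = 2.25 mol × 22.4 L/mol = 50.40 L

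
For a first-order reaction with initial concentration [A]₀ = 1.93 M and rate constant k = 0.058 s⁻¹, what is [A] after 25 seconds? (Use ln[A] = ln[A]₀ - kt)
0.4527 M

ln[A] = ln[A]₀ - k·t = ln(1.93) - (0.058)·(25) = 0.6575 - 1.4500 = -0.7925
[A] = e^(-0.7925) = 0.4527 M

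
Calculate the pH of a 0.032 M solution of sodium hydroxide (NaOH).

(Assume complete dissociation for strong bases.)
pH = 12.51

[OH⁻] = 0.032 M for strong base. pOH = -log[OH⁻] = 1.49, pH = 14 - pOH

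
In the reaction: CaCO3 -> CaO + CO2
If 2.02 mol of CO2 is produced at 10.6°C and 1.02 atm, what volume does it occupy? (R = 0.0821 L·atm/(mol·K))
T = 10.6°C + 273.15 = 283.75 K
V = nRT/P = (2.02 × 0.0821 × 283.75) / 1.02
V = 46.13 L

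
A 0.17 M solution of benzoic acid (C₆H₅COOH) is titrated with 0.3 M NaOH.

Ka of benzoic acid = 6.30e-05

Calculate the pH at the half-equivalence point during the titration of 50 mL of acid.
pH = pKa = 4.20

At the half-equivalence point, [HA] = [A⁻], so by Henderson–Hasselbalch pH = pKa + log(1) = pKa.
pKa = −log(6.30e-05) = 4.20.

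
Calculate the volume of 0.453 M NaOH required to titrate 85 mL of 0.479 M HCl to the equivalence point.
V_{base} = 89.9 mL

At equivalence: moles acid = moles base.
moles HCl = 0.479 M × 0.085 L = 0.040715 mol
V_NaOH = 0.040715 mol ÷ 0.453 M = 0.08988 L = 89.9 mL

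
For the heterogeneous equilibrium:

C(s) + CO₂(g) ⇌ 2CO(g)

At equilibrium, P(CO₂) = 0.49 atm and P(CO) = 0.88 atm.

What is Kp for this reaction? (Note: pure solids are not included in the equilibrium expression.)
K_p = 1.580

Solid C is excluded.
Kp = P(CO)²/P(CO₂) = (0.88)²/0.49 = 0.7744/0.49 = 1.580.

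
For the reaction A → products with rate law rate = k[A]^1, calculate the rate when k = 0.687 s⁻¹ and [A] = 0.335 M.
0.2301 M/s

rate = k·[A]^1 = 0.687·(0.335)^1 = 0.687·0.335 = 0.2301 M/s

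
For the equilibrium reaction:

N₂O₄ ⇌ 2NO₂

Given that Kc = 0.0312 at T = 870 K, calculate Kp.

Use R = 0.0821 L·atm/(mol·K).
K_p = 2.2285

Δn = (moles gaseous products) − (moles gaseous reactants) = 1
T = 870 K; RT = 0.0821 × 870 = 71.427
Kp = Kc·(RT)^Δn = 0.0312 × (71.427)^1 = 0.0312 × 71.427 = 2.2285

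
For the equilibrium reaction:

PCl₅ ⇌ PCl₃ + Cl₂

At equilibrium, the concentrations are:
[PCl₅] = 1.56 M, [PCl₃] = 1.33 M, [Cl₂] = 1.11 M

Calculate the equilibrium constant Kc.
K_c = 0.9463

Kc = ([PCl₃] × [Cl₂]) / ([PCl₅])
   = ((1.33)·(1.11)) / ((1.56))
   = 1.4763 / 1.56 = 0.9463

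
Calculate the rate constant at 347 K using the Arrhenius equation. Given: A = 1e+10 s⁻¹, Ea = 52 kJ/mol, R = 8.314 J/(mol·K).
1.49e+02 s⁻¹

k = A·exp(-Ea/(R·T)) = 1e+10·exp(-52000/(8.314·347)) = 1e+10·exp(-18.0245) = 1e+10·1.4861e-08 = 1.49e+02 s⁻¹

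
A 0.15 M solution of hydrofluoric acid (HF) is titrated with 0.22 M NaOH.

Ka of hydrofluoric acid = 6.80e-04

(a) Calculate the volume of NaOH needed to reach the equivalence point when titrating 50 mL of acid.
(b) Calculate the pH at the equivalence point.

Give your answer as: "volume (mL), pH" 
V = 34.1 mL, pH = 8.06

(a) At equivalence: moles acid = moles base.
moles acid = 0.15 × 0.05 = 0.0075 mol; V_NaOH = 0.0075/0.22 = 0.03409 L = 34.1 mL.
(b) At equivalence, all acid → conjugate base A⁻ at [A⁻] = 0.0075/0.08409 = 0.08919 M.
Kb = Kw/Ka = 1.0e-14/6.80e-04 = 1.471e-11; [OH⁻] = √(Kb·[A⁻]) = 1.145e-06; pOH = 5.94; pH = 14 − pOH = 8.06.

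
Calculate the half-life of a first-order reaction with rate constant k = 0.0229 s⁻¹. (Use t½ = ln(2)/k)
30.27 s

t½ = ln(2)/k = 0.6931/0.0229 = 30.27 s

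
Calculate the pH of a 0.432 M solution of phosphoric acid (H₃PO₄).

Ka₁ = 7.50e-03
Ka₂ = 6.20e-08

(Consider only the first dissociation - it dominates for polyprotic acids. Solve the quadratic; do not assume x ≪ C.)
pH = 1.27

x² + Ka₁·x − Ka₁·C = 0 with Ka₁ = 7.50e-03, C = 0.432.
x = (−Ka₁ + √(Ka₁² + 4·Ka₁·C))/2 = 5.3294e-02 M, so pH = 1.27.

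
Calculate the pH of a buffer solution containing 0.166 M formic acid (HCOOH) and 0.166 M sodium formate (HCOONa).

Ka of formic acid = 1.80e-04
pH = 3.74

pKa = -log(1.80e-04) = 3.74. pH = pKa + log([A⁻]/[HA]) = 3.74 + log(0.166/0.166)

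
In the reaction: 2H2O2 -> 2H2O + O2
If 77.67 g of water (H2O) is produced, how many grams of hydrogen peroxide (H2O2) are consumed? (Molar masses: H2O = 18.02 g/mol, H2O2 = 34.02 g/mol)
Moles of H2O = 77.67 g ÷ 18.02 g/mol = 4.31021 mol
Mole ratio: 2 mol H2O2 / 2 mol H2O
Moles of H2O2 = 4.31021 × (2/2) = 4.31021 mol
Mass of H2O2 = 4.31021 mol × 34.02 g/mol = 146.6 g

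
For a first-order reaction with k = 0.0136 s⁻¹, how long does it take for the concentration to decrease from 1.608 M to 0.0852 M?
216.01 s

From ln[A] = ln[A]₀ - k·t: t = ln([A]₀/[A])/k = ln(1.608/0.0852)/0.0136 = ln(18.8732)/0.0136 = 2.9377/0.0136 = 216.01 s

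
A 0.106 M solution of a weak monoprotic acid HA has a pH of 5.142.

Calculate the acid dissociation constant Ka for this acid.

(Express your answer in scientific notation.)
K_a = 4.91e-10

[H⁺] = 10^(−pH) = 10^(−5.142) = 7.211e-06 M. For HA ⇌ H⁺ + A⁻, Ka = x²/(C − x) = (7.211e-06)²/(0.106 − 7.211e-06) = 4.91e-10.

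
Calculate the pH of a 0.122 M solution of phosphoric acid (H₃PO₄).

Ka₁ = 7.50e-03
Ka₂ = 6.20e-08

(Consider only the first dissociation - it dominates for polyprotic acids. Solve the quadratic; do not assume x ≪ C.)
pH = 1.57

x² + Ka₁·x − Ka₁·C = 0 with Ka₁ = 7.50e-03, C = 0.122.
x = (−Ka₁ + √(Ka₁² + 4·Ka₁·C))/2 = 2.6731e-02 M, so pH = 1.57.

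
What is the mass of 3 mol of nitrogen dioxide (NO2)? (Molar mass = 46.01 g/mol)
Mass = 3 mol × 46.01 g/mol = 138 g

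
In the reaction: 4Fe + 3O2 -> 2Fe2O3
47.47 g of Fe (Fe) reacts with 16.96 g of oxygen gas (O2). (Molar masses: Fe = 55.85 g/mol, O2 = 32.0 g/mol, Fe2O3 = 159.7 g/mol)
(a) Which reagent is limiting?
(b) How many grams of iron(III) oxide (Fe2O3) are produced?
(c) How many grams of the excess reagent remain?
(a) O2, (b) 56.43 g, (c) 8.003 g

Moles of Fe = 47.47 g ÷ 55.85 g/mol = 0.849955 mol
Moles of O2 = 16.96 g ÷ 32.0 g/mol = 0.53 mol
Moles ÷ coefficient: Fe: 0.849955/4 = 0.2125, O2: 0.53/3 = 0.1767
(a) O2 has the smaller value, so O2 is the limiting reagent.
(b) Moles of Fe2O3 = 0.53 mol O2 × (2/3) = 0.353333 mol; mass = 0.353333 mol × 159.7 g/mol = 56.43 g
(c) Fe consumed = 0.53 × (4/3) = 0.706667 mol; remaining = 0.849955 − 0.706667 = 0.143289 mol; mass = 0.143289 mol × 55.85 g/mol = 8.003 g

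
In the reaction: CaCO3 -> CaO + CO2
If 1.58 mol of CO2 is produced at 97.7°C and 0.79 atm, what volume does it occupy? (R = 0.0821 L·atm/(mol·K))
T = 97.7°C + 273.15 = 370.85 K
V = nRT/P = (1.58 × 0.0821 × 370.85) / 0.79
V = 60.89 L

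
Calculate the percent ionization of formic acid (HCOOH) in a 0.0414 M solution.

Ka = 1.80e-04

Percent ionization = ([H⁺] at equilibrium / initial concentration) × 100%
Percent ionization = 6.38%

Let x = [H⁺]. Ka = x²/(C - x) ⇒ x² + (1.80e-04)x - (1.80e-04)(0.0414) = 0. x = 2.6413e-03. Percent = (2.6413e-03/0.0414) × 100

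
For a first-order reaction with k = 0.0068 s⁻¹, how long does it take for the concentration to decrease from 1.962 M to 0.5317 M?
192.01 s

From ln[A] = ln[A]₀ - k·t: t = ln([A]₀/[A])/k = ln(1.962/0.5317)/0.0068 = ln(3.6901)/0.0068 = 1.3056/0.0068 = 192.01 s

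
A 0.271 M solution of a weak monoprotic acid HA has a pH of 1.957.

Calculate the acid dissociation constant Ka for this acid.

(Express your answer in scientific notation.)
K_a = 4.69e-04

[H⁺] = 10^(−pH) = 10^(−1.957) = 1.104e-02 M. For HA ⇌ H⁺ + A⁻, Ka = x²/(C − x) = (1.104e-02)²/(0.271 − 1.104e-02) = 4.69e-04.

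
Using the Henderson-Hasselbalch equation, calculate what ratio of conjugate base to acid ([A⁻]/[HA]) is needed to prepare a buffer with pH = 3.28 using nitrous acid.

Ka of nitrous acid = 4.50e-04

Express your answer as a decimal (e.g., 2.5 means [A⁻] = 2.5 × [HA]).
[A⁻]/[HA] = 0.857

pKa = −log(4.50e-04) = 3.3468. pH = pKa + log([A⁻]/[HA]). 3.28 = 3.3468 + log(ratio). log(ratio) = 3.28 − 3.3468 = -0.0668. ratio = 10^(-0.0668) = 0.857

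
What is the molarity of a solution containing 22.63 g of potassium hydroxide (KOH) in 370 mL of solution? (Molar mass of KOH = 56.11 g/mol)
Moles of KOH = 22.63 g ÷ 56.11 g/mol = 0.403315 mol
Volume = 370 mL = 0.37 L
Molarity = 0.403315 mol ÷ 0.37 L = 1.09 M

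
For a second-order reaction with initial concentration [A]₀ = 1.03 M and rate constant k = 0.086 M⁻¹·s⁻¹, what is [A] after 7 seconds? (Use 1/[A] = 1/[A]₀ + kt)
0.6358 M

1/[A] = 1/[A]₀ + k·t = 1/1.03 + (0.086)·(7) = 0.9709 + 0.6020 = 1.5729
[A] = 1/1.5729 = 0.6358 M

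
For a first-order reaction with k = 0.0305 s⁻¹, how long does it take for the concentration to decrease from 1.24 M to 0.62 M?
22.73 s

From ln[A] = ln[A]₀ - k·t: t = ln([A]₀/[A])/k = ln(1.24/0.62)/0.0305 = ln(2.0000)/0.0305 = 0.6931/0.0305 = 22.73 s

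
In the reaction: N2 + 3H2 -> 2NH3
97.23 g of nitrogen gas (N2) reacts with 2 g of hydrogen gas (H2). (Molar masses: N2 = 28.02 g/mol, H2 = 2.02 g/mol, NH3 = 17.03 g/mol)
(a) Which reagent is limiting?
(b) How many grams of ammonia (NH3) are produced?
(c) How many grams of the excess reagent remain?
(a) H2, (b) 11.24 g, (c) 87.98 g

Moles of N2 = 97.23 g ÷ 28.02 g/mol = 3.47002 mol
Moles of H2 = 2 g ÷ 2.02 g/mol = 0.990099 mol
Moles ÷ coefficient: N2: 3.47002/1 = 3.47, H2: 0.990099/3 = 0.33
(a) H2 has the smaller value, so H2 is the limiting reagent.
(b) Moles of NH3 = 0.990099 mol H2 × (2/3) = 0.660066 mol; mass = 0.660066 mol × 17.03 g/mol = 11.24 g
(c) N2 consumed = 0.990099 × (1/3) = 0.330033 mol; remaining = 3.47002 − 0.330033 = 3.13999 mol; mass = 3.13999 mol × 28.02 g/mol = 87.98 g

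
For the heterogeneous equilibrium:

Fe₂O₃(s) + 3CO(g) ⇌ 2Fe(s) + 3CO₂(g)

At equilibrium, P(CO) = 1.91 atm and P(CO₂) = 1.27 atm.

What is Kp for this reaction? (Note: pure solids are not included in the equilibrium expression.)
K_p = 0.294

Solids (Fe₂O₃, Fe) are excluded.
Kp = P(CO₂)³/P(CO)³ = (1.27)³/(1.91)³ = 2.048/6.968 = 0.294.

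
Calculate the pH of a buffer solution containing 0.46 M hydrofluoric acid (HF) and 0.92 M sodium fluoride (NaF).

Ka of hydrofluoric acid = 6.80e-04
pH = 3.47

pKa = -log(6.80e-04) = 3.17. pH = pKa + log([A⁻]/[HA]) = 3.17 + log(0.92/0.46)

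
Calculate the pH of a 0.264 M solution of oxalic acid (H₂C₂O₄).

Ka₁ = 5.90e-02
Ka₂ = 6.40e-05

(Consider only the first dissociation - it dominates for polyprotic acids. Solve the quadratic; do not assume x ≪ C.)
pH = 1.01

x² + Ka₁·x − Ka₁·C = 0 with Ka₁ = 5.90e-02, C = 0.264.
x = (−Ka₁ + √(Ka₁² + 4·Ka₁·C))/2 = 9.8743e-02 M, so pH = 1.01.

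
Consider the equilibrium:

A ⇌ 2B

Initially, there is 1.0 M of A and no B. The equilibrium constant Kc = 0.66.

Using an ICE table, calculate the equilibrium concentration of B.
[B] = 0.664 M

ICE: [A] = 1.0 − x, [B] = 2x.
Kc = (2x)²/(1.0 − x) = 0.66 ⇒ 4x² + 0.66x − 0.66 = 0.
x = (−0.66 + √(0.66² + 4·4·0.66))/(2·4) = (−0.66 + √10.996)/8 = 0.332.
[B] = 2x = 0.664 M.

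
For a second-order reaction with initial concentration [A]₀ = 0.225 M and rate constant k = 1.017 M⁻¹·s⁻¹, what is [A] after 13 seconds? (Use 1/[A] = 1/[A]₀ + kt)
0.0566 M

1/[A] = 1/[A]₀ + k·t = 1/0.225 + (1.017)·(13) = 4.4444 + 13.2210 = 17.6654
[A] = 1/17.6654 = 0.0566 M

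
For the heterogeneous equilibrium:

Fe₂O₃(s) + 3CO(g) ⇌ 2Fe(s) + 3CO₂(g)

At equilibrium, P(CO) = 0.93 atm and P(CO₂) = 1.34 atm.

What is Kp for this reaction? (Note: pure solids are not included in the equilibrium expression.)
K_p = 2.991

Solids (Fe₂O₃, Fe) are excluded.
Kp = P(CO₂)³/P(CO)³ = (1.34)³/(0.93)³ = 2.406/0.8044 = 2.991.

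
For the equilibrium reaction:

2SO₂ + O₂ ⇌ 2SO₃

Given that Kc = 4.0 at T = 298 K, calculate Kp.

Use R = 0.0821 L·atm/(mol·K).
K_p = 0.1635

Δn = (moles gaseous products) − (moles gaseous reactants) = -1
T = 298 K; RT = 0.0821 × 298 = 24.4658
Kp = Kc·(RT)^Δn = 4.0 × (24.4658)^-1 = 4.0 × 0.0408734 = 0.1635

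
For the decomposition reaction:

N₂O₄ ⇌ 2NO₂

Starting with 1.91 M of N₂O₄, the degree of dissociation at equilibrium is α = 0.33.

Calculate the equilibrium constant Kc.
K_c = 1.2418

x = α·[A]₀ = 0.33 × 1.91 = 0.6303 M dissociated.
At eq: [N₂O₄] = 1.91 − 0.6303 = 1.28 M; [NO₂] = 2x = 1.261 M.
Kc = [NO₂]²/[N₂O₄] = (1.261)²/1.28 = 1.242.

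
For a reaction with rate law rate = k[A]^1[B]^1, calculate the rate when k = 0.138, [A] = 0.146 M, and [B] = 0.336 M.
0.00677 M/s

rate = k·[A]^1·[B]^1 = 0.138·(0.146)^1·(0.336)^1 = 0.138·0.146·0.336 = 0.00677 M/s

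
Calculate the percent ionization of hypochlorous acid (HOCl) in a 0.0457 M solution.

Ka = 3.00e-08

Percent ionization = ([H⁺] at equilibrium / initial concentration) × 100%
Percent ionization = 0.081%

Let x = [H⁺]. Ka = x²/(C - x) ⇒ x² + (3.00e-08)x - (3.00e-08)(0.0457) = 0. x = 3.7012e-05. Percent = (3.7012e-05/0.0457) × 100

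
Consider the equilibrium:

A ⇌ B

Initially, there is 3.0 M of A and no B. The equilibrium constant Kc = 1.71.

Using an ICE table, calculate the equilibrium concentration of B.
[B] = 1.893 M

ICE: [A] = 3.0 − x, [B] = x.
Kc = x/(3.0 − x) = 1.71 ⇒ x = 1.71·3.0/(1 + 1.71) = 5.13/2.71 = 1.893.
[B] = x = 1.893 M.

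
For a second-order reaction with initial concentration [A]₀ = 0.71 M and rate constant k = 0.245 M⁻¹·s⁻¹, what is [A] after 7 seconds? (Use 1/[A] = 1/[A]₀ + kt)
0.3202 M

1/[A] = 1/[A]₀ + k·t = 1/0.71 + (0.245)·(7) = 1.4085 + 1.7150 = 3.1235
[A] = 1/3.1235 = 0.3202 M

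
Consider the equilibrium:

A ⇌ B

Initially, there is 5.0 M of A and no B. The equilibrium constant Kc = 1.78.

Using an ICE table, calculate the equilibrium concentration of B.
[B] = 3.201 M

ICE: [A] = 5.0 − x, [B] = x.
Kc = x/(5.0 − x) = 1.78 ⇒ x = 1.78·5.0/(1 + 1.78) = 8.9/2.78 = 3.201.
[B] = x = 3.201 M.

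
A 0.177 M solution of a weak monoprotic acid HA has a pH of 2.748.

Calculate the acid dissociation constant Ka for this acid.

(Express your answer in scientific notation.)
K_a = 1.82e-05

[H⁺] = 10^(−pH) = 10^(−2.748) = 1.786e-03 M. For HA ⇌ H⁺ + A⁻, Ka = x²/(C − x) = (1.786e-03)²/(0.177 − 1.786e-03) = 1.82e-05.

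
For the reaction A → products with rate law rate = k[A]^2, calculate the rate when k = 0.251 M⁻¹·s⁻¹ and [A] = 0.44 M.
0.04859 M/s

rate = k·[A]^2 = 0.251·(0.44)^2 = 0.251·0.1936 = 0.04859 M/s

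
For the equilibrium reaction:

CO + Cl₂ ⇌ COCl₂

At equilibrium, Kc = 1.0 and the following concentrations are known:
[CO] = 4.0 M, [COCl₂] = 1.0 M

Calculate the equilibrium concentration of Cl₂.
[Cl₂] = 0.2500 M

Kc = ([COCl₂]) / ([CO] × [Cl₂]) = 1.0
[Cl₂]^1 = (product terms)/(Kc · other reactant terms) = 1 / (1.0 · 4) = 0.25
[Cl₂] = 0.2500 M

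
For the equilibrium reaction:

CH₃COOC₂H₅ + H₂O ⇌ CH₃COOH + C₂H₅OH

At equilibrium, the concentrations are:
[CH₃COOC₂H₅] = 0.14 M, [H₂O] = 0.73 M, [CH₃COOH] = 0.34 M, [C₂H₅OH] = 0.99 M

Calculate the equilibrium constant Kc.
K_c = 3.2935

Kc = ([CH₃COOH] × [C₂H₅OH]) / ([CH₃COOC₂H₅] × [H₂O])
   = ((0.34)·(0.99)) / ((0.14)·(0.73))
   = 0.3366 / 0.1022 = 3.2935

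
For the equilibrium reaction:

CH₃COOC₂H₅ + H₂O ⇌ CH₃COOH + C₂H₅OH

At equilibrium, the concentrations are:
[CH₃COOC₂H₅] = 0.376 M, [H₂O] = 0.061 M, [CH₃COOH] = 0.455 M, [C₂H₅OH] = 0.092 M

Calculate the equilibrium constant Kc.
K_c = 1.8251

Kc = ([CH₃COOH] × [C₂H₅OH]) / ([CH₃COOC₂H₅] × [H₂O])
   = ((0.455)·(0.092)) / ((0.376)·(0.061))
   = 0.04186 / 0.022936 = 1.8251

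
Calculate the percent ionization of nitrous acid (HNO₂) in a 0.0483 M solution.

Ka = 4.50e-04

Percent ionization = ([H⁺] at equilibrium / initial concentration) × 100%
Percent ionization = 9.2%

Let x = [H⁺]. Ka = x²/(C - x) ⇒ x² + (4.50e-04)x - (4.50e-04)(0.0483) = 0. x = 4.4425e-03. Percent = (4.4425e-03/0.0483) × 100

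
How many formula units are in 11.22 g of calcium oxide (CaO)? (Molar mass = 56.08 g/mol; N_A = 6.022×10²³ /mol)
Moles = 11.22 g ÷ 56.08 g/mol = 0.200071 mol
Formula units = 0.200071 mol × 6.022×10²³ /mol = 1.205e+23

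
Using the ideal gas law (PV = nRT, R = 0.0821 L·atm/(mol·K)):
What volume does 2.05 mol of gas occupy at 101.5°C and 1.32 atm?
T = 101.5°C + 273.15 = 374.65 K
V = nRT/P = (2.05 × 0.0821 × 374.65) / 1.32
V = 47.77 L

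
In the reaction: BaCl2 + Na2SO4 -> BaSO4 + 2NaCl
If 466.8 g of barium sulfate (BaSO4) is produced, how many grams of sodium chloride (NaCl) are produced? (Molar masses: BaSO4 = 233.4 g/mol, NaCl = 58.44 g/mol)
Moles of BaSO4 = 466.8 g ÷ 233.4 g/mol = 2 mol
Mole ratio: 2 mol NaCl / 1 mol BaSO4
Moles of NaCl = 2 × (2/1) = 4 mol
Mass of NaCl = 4 mol × 58.44 g/mol = 233.8 g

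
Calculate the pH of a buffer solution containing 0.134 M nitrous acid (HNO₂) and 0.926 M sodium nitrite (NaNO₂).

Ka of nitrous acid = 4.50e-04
pH = 4.19

pKa = -log(4.50e-04) = 3.35. pH = pKa + log([A⁻]/[HA]) = 3.35 + log(0.926/0.134)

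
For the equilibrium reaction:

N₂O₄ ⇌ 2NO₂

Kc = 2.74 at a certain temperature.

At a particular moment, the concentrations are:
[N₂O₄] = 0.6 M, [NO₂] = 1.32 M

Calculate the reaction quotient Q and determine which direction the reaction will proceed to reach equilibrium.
Q = 2.904, Q > K, reaction proceeds reverse (toward reactants)

Q = ([NO₂]^2) / ([N₂O₄])
  = ((1.32)^2) / ((0.6)) = 1.7424/0.6 = 2.904
Since Q = 2.904 > Kc = 2.74, the reaction proceeds reverse (toward reactants) to reach equilibrium.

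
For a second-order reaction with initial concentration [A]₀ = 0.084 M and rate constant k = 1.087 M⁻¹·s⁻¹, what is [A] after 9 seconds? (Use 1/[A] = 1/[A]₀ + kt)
0.0461 M

1/[A] = 1/[A]₀ + k·t = 1/0.084 + (1.087)·(9) = 11.9048 + 9.7830 = 21.6878
[A] = 1/21.6878 = 0.0461 M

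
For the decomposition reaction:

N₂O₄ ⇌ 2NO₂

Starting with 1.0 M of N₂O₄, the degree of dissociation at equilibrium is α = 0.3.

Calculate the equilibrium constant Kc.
K_c = 0.5143

x = α·[A]₀ = 0.3 × 1.0 = 0.3 M dissociated.
At eq: [N₂O₄] = 1.0 − 0.3 = 0.7 M; [NO₂] = 2x = 0.6 M.
Kc = [NO₂]²/[N₂O₄] = (0.6)²/0.7 = 0.5143.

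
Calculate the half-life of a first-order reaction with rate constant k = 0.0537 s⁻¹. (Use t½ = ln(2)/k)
12.91 s

t½ = ln(2)/k = 0.6931/0.0537 = 12.91 s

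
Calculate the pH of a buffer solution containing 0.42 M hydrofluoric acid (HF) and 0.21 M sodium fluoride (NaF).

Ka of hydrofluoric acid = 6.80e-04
pH = 2.87

pKa = -log(6.80e-04) = 3.17. pH = pKa + log([A⁻]/[HA]) = 3.17 + log(0.21/0.42)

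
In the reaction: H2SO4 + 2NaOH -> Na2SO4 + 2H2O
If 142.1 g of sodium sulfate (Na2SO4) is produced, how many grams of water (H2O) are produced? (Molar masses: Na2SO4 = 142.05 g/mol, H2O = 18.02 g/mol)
Moles of Na2SO4 = 142.1 g ÷ 142.05 g/mol = 1.00035 mol
Mole ratio: 2 mol H2O / 1 mol Na2SO4
Moles of H2O = 1.00035 × (2/1) = 2.0007 mol
Mass of H2O = 2.0007 mol × 18.02 g/mol = 36.05 g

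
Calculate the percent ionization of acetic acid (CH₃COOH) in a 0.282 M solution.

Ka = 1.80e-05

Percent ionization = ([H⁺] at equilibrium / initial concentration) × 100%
Percent ionization = 0.796%

Let x = [H⁺]. Ka = x²/(C - x) ⇒ x² + (1.80e-05)x - (1.80e-05)(0.282) = 0. x = 2.2440e-03. Percent = (2.2440e-03/0.282) × 100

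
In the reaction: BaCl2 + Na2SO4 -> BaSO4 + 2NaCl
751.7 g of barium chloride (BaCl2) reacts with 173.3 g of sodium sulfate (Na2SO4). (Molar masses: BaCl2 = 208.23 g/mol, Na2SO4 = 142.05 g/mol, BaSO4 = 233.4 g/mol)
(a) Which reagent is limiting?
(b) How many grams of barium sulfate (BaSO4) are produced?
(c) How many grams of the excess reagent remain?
(a) Na2SO4, (b) 284.7 g, (c) 497.7 g

Moles of BaCl2 = 751.7 g ÷ 208.23 g/mol = 3.60995 mol
Moles of Na2SO4 = 173.3 g ÷ 142.05 g/mol = 1.21999 mol
Moles ÷ coefficient: BaCl2: 3.60995/1 = 3.61, Na2SO4: 1.21999/1 = 1.22
(a) Na2SO4 has the smaller value, so Na2SO4 is the limiting reagent.
(b) Moles of BaSO4 = 1.21999 mol Na2SO4 × (1/1) = 1.21999 mol; mass = 1.21999 mol × 233.4 g/mol = 284.7 g
(c) BaCl2 consumed = 1.21999 × (1/1) = 1.21999 mol; remaining = 3.60995 − 1.21999 = 2.38996 mol; mass = 2.38996 mol × 208.23 g/mol = 497.7 g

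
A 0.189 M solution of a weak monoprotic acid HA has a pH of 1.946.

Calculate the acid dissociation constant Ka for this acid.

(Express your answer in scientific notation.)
K_a = 7.22e-04

[H⁺] = 10^(−pH) = 10^(−1.946) = 1.132e-02 M. For HA ⇌ H⁺ + A⁻, Ka = x²/(C − x) = (1.132e-02)²/(0.189 − 1.132e-02) = 7.22e-04.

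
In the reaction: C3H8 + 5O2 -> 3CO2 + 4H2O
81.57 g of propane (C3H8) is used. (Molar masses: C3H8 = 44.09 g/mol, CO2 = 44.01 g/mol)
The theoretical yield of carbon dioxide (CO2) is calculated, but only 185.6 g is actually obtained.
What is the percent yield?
Moles of C3H8 = 81.57 g ÷ 44.09 g/mol = 1.85008 mol
Mole ratio: 3 mol CO2 / 1 mol C3H8
Moles of CO2 = 1.85008 × (3/1) = 5.55024 mol
Theoretical yield = 5.55024 mol × 44.01 g/mol = 244.27 g
Actual yield = 185.6 g
Percent yield = (185.6 / 244.27) × 100% = 76.0%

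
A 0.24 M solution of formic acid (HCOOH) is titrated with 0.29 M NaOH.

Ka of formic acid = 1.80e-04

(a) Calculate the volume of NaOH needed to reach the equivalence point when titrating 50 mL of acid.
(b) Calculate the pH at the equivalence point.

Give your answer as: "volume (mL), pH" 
V = 41.4 mL, pH = 8.43

(a) At equivalence: moles acid = moles base.
moles acid = 0.24 × 0.05 = 0.012 mol; V_NaOH = 0.012/0.29 = 0.04138 L = 41.4 mL.
(b) At equivalence, all acid → conjugate base A⁻ at [A⁻] = 0.012/0.09138 = 0.1313 M.
Kb = Kw/Ka = 1.0e-14/1.80e-04 = 5.556e-11; [OH⁻] = √(Kb·[A⁻]) = 2.701e-06; pOH = 5.57; pH = 14 − pOH = 8.43.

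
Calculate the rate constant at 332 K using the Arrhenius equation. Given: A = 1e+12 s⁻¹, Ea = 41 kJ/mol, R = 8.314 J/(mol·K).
3.54e+05 s⁻¹

k = A·exp(-Ea/(R·T)) = 1e+12·exp(-41000/(8.314·332)) = 1e+12·exp(-14.8537) = 1e+12·3.5408e-07 = 3.54e+05 s⁻¹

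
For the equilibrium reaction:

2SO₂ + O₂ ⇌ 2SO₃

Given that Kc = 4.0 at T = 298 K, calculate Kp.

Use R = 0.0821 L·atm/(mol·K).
K_p = 0.1635

Δn = (moles gaseous products) − (moles gaseous reactants) = -1
T = 298 K; RT = 0.0821 × 298 = 24.4658
Kp = Kc·(RT)^Δn = 4.0 × (24.4658)^-1 = 4.0 × 0.0408734 = 0.1635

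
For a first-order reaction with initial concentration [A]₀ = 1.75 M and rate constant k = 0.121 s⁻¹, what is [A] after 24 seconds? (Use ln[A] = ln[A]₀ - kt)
0.0959 M

ln[A] = ln[A]₀ - k·t = ln(1.75) - (0.121)·(24) = 0.5596 - 2.9040 = -2.3444
[A] = e^(-2.3444) = 0.0959 M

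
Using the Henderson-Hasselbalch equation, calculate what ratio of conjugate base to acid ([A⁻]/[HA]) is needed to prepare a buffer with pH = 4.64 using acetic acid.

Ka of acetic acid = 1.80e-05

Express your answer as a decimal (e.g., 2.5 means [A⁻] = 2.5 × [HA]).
[A⁻]/[HA] = 0.786

pKa = −log(1.80e-05) = 4.7447. pH = pKa + log([A⁻]/[HA]). 4.64 = 4.7447 + log(ratio). log(ratio) = 4.64 − 4.7447 = -0.1047. ratio = 10^(-0.1047) = 0.786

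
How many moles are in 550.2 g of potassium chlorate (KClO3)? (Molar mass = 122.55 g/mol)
Moles = 550.2 g ÷ 122.55 g/mol = 4.49 mol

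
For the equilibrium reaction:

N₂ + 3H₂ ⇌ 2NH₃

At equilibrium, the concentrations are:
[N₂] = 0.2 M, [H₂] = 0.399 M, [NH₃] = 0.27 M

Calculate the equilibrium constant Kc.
K_c = 5.7382

Kc = ([NH₃]^2) / ([N₂] × [H₂]^3)
   = ((0.27)^2) / ((0.2)·(0.399)^3)
   = 0.0729 / 0.012704 = 5.7382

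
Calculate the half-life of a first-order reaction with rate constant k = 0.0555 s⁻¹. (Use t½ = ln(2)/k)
12.49 s

t½ = ln(2)/k = 0.6931/0.0555 = 12.49 s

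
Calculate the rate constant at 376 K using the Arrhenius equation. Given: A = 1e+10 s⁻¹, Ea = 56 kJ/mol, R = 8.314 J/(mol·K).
1.66e+02 s⁻¹

k = A·exp(-Ea/(R·T)) = 1e+10·exp(-56000/(8.314·376)) = 1e+10·exp(-17.9139) = 1e+10·1.6599e-08 = 1.66e+02 s⁻¹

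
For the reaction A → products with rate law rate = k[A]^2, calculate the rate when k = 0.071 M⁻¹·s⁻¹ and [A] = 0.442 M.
0.01387 M/s

rate = k·[A]^2 = 0.071·(0.442)^2 = 0.071·0.195364 = 0.01387 M/s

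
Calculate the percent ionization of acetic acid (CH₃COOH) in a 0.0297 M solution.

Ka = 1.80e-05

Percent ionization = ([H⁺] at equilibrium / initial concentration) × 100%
Percent ionization = 2.43%

Let x = [H⁺]. Ka = x²/(C - x) ⇒ x² + (1.80e-05)x - (1.80e-05)(0.0297) = 0. x = 7.2222e-04. Percent = (7.2222e-04/0.0297) × 100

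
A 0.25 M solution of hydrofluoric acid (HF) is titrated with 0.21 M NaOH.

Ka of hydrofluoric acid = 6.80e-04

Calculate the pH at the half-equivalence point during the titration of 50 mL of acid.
pH = pKa = 3.17

At the half-equivalence point, [HA] = [A⁻], so by Henderson–Hasselbalch pH = pKa + log(1) = pKa.
pKa = −log(6.80e-04) = 3.17.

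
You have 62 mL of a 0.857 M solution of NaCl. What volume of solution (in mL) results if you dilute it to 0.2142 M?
Using M₁V₁ = M₂V₂:
0.857 × 62 = 0.2142 × V₂
V₂ = (0.857 × 62) / 0.2142 = 248.1 mL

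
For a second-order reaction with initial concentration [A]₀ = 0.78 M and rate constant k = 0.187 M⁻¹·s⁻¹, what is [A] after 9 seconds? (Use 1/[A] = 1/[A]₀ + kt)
0.3373 M

1/[A] = 1/[A]₀ + k·t = 1/0.78 + (0.187)·(9) = 1.2821 + 1.6830 = 2.9651
[A] = 1/2.9651 = 0.3373 M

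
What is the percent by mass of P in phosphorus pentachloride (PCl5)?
Mass of P in formula = 30.97 × 1 = 30.97 g/mol
Molar mass = 208.22 g/mol
% P = (30.97/208.22) × 100% = 14.87%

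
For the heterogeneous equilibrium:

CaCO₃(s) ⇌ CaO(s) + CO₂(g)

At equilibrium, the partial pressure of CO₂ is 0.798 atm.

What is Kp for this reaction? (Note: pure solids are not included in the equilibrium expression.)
K_p = 0.798

Solids (CaCO₃, CaO) have activity 1 and are excluded.
Kp = P(CO₂) = 0.798.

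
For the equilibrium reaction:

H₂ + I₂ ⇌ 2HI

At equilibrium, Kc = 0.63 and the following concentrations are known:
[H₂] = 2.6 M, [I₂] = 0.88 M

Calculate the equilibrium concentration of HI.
[HI] = 1.2006 M

Kc = ([HI]^2) / ([H₂] × [I₂]) = 0.63
[HI]^2 = Kc · (reactant terms)/(other product terms) = 0.63 · 2.288 / 1 = 1.4414
[HI] = (1.4414)^(1/2) = 1.2006 M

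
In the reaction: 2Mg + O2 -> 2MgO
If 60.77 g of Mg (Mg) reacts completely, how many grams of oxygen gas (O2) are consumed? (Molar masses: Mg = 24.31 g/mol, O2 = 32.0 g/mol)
Moles of Mg = 60.77 g ÷ 24.31 g/mol = 2.49979 mol
Mole ratio: 1 mol O2 / 2 mol Mg
Moles of O2 = 2.49979 × (1/2) = 1.2499 mol
Mass of O2 = 1.2499 mol × 32.0 g/mol = 40 g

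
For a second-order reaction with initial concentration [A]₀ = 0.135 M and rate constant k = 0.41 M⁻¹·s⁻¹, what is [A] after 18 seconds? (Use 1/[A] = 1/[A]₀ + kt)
0.0676 M

1/[A] = 1/[A]₀ + k·t = 1/0.135 + (0.41)·(18) = 7.4074 + 7.3800 = 14.7874
[A] = 1/14.7874 = 0.0676 M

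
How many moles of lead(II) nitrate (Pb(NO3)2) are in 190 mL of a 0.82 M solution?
Moles = Molarity × Volume (L)
Moles = 0.82 M × 0.19 L = 0.1558 mol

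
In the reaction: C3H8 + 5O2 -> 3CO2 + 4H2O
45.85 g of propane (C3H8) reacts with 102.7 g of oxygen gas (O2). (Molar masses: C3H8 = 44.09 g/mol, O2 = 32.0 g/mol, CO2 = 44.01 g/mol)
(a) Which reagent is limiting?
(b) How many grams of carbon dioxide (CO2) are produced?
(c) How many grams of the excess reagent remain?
(a) O2, (b) 84.75 g, (c) 17.55 g

Moles of C3H8 = 45.85 g ÷ 44.09 g/mol = 1.03992 mol
Moles of O2 = 102.7 g ÷ 32.0 g/mol = 3.20938 mol
Moles ÷ coefficient: C3H8: 1.03992/1 = 1.04, O2: 3.20938/5 = 0.6419
(a) O2 has the smaller value, so O2 is the limiting reagent.
(b) Moles of CO2 = 3.20938 mol O2 × (3/5) = 1.92562 mol; mass = 1.92562 mol × 44.01 g/mol = 84.75 g
(c) C3H8 consumed = 3.20938 × (1/5) = 0.641875 mol; remaining = 1.03992 − 0.641875 = 0.398043 mol; mass = 0.398043 mol × 44.09 g/mol = 17.55 g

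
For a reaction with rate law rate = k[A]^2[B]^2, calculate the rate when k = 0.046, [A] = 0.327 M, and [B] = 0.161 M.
0.0001275 M/s

rate = k·[A]^2·[B]^2 = 0.046·(0.327)^2·(0.161)^2 = 0.046·0.106929·0.025921 = 0.0001275 M/s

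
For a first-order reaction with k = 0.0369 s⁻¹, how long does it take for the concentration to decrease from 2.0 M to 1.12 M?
15.71 s

From ln[A] = ln[A]₀ - k·t: t = ln([A]₀/[A])/k = ln(2.0/1.12)/0.0369 = ln(1.7857)/0.0369 = 0.5798/0.0369 = 15.71 s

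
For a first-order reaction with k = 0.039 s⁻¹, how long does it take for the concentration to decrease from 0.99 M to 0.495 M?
17.77 s

From ln[A] = ln[A]₀ - k·t: t = ln([A]₀/[A])/k = ln(0.99/0.495)/0.039 = ln(2.0000)/0.039 = 0.6931/0.039 = 17.77 s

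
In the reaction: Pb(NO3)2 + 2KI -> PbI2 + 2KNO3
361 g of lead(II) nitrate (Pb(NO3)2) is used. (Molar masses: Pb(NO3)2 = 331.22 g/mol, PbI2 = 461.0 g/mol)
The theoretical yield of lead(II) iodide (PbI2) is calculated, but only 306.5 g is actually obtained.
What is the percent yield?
Moles of Pb(NO3)2 = 361 g ÷ 331.22 g/mol = 1.08991 mol
Mole ratio: 1 mol PbI2 / 1 mol Pb(NO3)2
Moles of PbI2 = 1.08991 × (1/1) = 1.08991 mol
Theoretical yield = 1.08991 mol × 461.0 g/mol = 502.45 g
Actual yield = 306.5 g
Percent yield = (306.5 / 502.45) × 100% = 61.0%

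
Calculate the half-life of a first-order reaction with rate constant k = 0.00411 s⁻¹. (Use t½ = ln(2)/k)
168.65 s

t½ = ln(2)/k = 0.6931/0.00411 = 168.65 s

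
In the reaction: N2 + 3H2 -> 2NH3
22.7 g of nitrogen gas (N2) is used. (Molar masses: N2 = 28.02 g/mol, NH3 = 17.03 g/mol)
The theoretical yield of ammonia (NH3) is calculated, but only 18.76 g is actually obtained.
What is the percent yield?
Moles of N2 = 22.7 g ÷ 28.02 g/mol = 0.810136 mol
Mole ratio: 2 mol NH3 / 1 mol N2
Moles of NH3 = 0.810136 × (2/1) = 1.62027 mol
Theoretical yield = 1.62027 mol × 17.03 g/mol = 27.593 g
Actual yield = 18.76 g
Percent yield = (18.76 / 27.593) × 100% = 68.0%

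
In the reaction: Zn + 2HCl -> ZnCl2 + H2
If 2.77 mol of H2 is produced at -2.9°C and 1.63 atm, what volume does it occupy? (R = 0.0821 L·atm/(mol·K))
T = -2.9°C + 273.15 = 270.25 K
V = nRT/P = (2.77 × 0.0821 × 270.25) / 1.63
V = 37.71 L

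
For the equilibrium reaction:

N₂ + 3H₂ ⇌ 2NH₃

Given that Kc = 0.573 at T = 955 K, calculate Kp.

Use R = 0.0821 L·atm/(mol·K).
K_p = 9.32e-05

Δn = (moles gaseous products) − (moles gaseous reactants) = -2
T = 955 K; RT = 0.0821 × 955 = 78.4055
Kp = Kc·(RT)^Δn = 0.573 × (78.4055)^-2 = 0.573 × 0.00016267 = 9.32e-05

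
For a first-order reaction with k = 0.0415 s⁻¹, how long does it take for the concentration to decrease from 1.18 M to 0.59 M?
16.70 s

From ln[A] = ln[A]₀ - k·t: t = ln([A]₀/[A])/k = ln(1.18/0.59)/0.0415 = ln(2.0000)/0.0415 = 0.6931/0.0415 = 16.70 s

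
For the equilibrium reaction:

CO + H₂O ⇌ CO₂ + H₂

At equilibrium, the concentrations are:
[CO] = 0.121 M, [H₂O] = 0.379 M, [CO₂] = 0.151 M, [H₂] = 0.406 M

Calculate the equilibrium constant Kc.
K_c = 1.3368

Kc = ([CO₂] × [H₂]) / ([CO] × [H₂O])
   = ((0.151)·(0.406)) / ((0.121)·(0.379))
   = 0.061306 / 0.045859 = 1.3368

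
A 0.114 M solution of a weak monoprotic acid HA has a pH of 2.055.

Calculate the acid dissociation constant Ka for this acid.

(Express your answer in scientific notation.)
K_a = 7.38e-04

[H⁺] = 10^(−pH) = 10^(−2.055) = 8.810e-03 M. For HA ⇌ H⁺ + A⁻, Ka = x²/(C − x) = (8.810e-03)²/(0.114 − 8.810e-03) = 7.38e-04.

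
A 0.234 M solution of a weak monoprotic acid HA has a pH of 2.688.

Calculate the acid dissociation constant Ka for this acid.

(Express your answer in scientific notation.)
K_a = 1.81e-05

[H⁺] = 10^(−pH) = 10^(−2.688) = 2.051e-03 M. For HA ⇌ H⁺ + A⁻, Ka = x²/(C − x) = (2.051e-03)²/(0.234 − 2.051e-03) = 1.81e-05.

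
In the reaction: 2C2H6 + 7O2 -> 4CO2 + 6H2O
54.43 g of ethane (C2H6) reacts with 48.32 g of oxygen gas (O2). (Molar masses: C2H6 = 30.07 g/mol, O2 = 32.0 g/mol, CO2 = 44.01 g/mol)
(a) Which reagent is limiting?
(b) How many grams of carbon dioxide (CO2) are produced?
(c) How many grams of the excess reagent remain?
(a) O2, (b) 37.97 g, (c) 41.46 g

Moles of C2H6 = 54.43 g ÷ 30.07 g/mol = 1.81011 mol
Moles of O2 = 48.32 g ÷ 32.0 g/mol = 1.51 mol
Moles ÷ coefficient: C2H6: 1.81011/2 = 0.9051, O2: 1.51/7 = 0.2157
(a) O2 has the smaller value, so O2 is the limiting reagent.
(b) Moles of CO2 = 1.51 mol O2 × (4/7) = 0.862857 mol; mass = 0.862857 mol × 44.01 g/mol = 37.97 g
(c) C2H6 consumed = 1.51 × (2/7) = 0.431429 mol; remaining = 1.81011 − 0.431429 = 1.37868 mol; mass = 1.37868 mol × 30.07 g/mol = 41.46 g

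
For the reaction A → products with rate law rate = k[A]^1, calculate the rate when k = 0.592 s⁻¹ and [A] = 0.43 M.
0.2546 M/s

rate = k·[A]^1 = 0.592·(0.43)^1 = 0.592·0.43 = 0.2546 M/s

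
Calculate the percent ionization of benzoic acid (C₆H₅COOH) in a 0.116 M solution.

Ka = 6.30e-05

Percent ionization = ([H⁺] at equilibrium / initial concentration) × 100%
Percent ionization = 2.3%

Let x = [H⁺]. Ka = x²/(C - x) ⇒ x² + (6.30e-05)x - (6.30e-05)(0.116) = 0. x = 2.6720e-03. Percent = (2.6720e-03/0.116) × 100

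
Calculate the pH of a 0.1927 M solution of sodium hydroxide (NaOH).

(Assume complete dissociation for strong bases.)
pH = 13.28

[OH⁻] = 0.1927 M for strong base. pOH = -log[OH⁻] = 0.72, pH = 14 - pOH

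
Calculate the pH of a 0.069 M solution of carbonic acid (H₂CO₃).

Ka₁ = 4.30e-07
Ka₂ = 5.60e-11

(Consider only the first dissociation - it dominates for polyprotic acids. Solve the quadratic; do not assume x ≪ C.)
pH = 3.76

x² + Ka₁·x − Ka₁·C = 0 with Ka₁ = 4.30e-07, C = 0.069.
x = (−Ka₁ + √(Ka₁² + 4·Ka₁·C))/2 = 1.7203e-04 M, so pH = 3.76.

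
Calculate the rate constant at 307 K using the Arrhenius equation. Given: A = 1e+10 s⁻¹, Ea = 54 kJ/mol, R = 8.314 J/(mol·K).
6.48e+00 s⁻¹

k = A·exp(-Ea/(R·T)) = 1e+10·exp(-54000/(8.314·307)) = 1e+10·exp(-21.1566) = 1e+10·6.4836e-10 = 6.48e+00 s⁻¹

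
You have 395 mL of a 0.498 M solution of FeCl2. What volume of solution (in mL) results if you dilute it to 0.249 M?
Using M₁V₁ = M₂V₂:
0.498 × 395 = 0.249 × V₂
V₂ = (0.498 × 395) / 0.249 = 790 mL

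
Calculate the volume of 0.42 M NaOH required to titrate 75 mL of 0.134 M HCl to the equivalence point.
V_{base} = 23.9 mL

At equivalence: moles acid = moles base.
moles HCl = 0.134 M × 0.075 L = 0.01005 mol
V_NaOH = 0.01005 mol ÷ 0.42 M = 0.02393 L = 23.9 mL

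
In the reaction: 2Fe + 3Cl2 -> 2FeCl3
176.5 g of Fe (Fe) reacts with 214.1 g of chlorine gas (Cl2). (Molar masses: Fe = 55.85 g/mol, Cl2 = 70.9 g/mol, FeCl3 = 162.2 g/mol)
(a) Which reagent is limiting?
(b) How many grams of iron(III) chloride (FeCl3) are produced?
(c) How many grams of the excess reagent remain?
(a) Cl2, (b) 326.5 g, (c) 64.06 g

Moles of Fe = 176.5 g ÷ 55.85 g/mol = 3.16025 mol
Moles of Cl2 = 214.1 g ÷ 70.9 g/mol = 3.01975 mol
Moles ÷ coefficient: Fe: 3.16025/2 = 1.58, Cl2: 3.01975/3 = 1.007
(a) Cl2 has the smaller value, so Cl2 is the limiting reagent.
(b) Moles of FeCl3 = 3.01975 mol Cl2 × (2/3) = 2.01316 mol; mass = 2.01316 mol × 162.2 g/mol = 326.5 g
(c) Fe consumed = 3.01975 × (2/3) = 2.01316 mol; remaining = 3.16025 − 2.01316 = 1.14709 mol; mass = 1.14709 mol × 55.85 g/mol = 64.06 g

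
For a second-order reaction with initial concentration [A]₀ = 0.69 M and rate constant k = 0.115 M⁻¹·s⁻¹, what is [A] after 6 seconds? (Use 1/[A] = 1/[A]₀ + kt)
0.4674 M

1/[A] = 1/[A]₀ + k·t = 1/0.69 + (0.115)·(6) = 1.4493 + 0.6900 = 2.1393
[A] = 1/2.1393 = 0.4674 M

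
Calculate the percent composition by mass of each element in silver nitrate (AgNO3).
Ag: 63.50%, N: 8.25%, O: 28.26%

Molar mass of AgNO3 = 169.88 g/mol
% Ag = (1 × 107.87) / 169.88 × 100% = 107.87 / 169.88 × 100% = 63.50%
% N = (1 × 14.01) / 169.88 × 100% = 14.01 / 169.88 × 100% = 8.25%
% O = (3 × 16.0) / 169.88 × 100% = 48 / 169.88 × 100% = 28.26%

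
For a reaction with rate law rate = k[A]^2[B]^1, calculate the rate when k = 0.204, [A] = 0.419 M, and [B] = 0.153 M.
0.00548 M/s

rate = k·[A]^2·[B]^1 = 0.204·(0.419)^2·(0.153)^1 = 0.204·0.175561·0.153 = 0.00548 M/s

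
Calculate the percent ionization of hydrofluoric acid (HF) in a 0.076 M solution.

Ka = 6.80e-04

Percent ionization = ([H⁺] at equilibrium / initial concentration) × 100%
Percent ionization = 9.02%

Let x = [H⁺]. Ka = x²/(C - x) ⇒ x² + (6.80e-04)x - (6.80e-04)(0.076) = 0. x = 6.8569e-03. Percent = (6.8569e-03/0.076) × 100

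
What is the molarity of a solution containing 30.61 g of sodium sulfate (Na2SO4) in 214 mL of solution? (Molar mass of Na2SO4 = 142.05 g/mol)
Moles of Na2SO4 = 30.61 g ÷ 142.05 g/mol = 0.215488 mol
Volume = 214 mL = 0.214 L
Molarity = 0.215488 mol ÷ 0.214 L = 1.007 M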